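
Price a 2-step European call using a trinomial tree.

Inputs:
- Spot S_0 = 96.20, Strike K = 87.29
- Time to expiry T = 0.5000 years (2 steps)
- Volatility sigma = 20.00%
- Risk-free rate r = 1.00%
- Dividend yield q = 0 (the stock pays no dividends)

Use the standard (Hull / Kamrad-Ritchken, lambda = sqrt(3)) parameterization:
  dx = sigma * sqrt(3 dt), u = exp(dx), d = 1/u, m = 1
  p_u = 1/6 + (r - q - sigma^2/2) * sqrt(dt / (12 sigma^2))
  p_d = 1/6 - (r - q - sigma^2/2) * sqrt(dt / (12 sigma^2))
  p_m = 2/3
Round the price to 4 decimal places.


dt = T/N = 0.250000; dx = sigma*sqrt(3*dt) = 0.173205
u = exp(dx) = 1.189110; d = 1/u = 0.840965
p_u = 0.159450, p_m = 0.666667, p_d = 0.173884
Discount per step: exp(-r*dt) = 0.997503
Stock lattice S(k, j) with j the centered position index:
  k=0: S(0,+0) = 96.2000
  k=1: S(1,-1) = 80.9008; S(1,+0) = 96.2000; S(1,+1) = 114.3924
  k=2: S(2,-2) = 68.0348; S(2,-1) = 80.9008; S(2,+0) = 96.2000; S(2,+1) = 114.3924; S(2,+2) = 136.0251
Terminal payoffs V(N, j) = max(S_T - K, 0):
  V(2,-2) = 0.000000; V(2,-1) = 0.000000; V(2,+0) = 8.910000; V(2,+1) = 27.102377; V(2,+2) = 48.735112
Backward induction: V(k, j) = exp(-r*dt) * [p_u * V(k+1, j+1) + p_m * V(k+1, j) + p_d * V(k+1, j-1)]
  V(1,-1) = exp(-r*dt) * [p_u*8.910000 + p_m*0.000000 + p_d*0.000000] = 1.417150
  V(1,+0) = exp(-r*dt) * [p_u*27.102377 + p_m*8.910000 + p_d*0.000000] = 10.235847
  V(1,+1) = exp(-r*dt) * [p_u*48.735112 + p_m*27.102377 + p_d*8.910000] = 27.319971
  V(0,+0) = exp(-r*dt) * [p_u*27.319971 + p_m*10.235847 + p_d*1.417150] = 11.397950

Answer: Price = V(0,0) = 11.3979


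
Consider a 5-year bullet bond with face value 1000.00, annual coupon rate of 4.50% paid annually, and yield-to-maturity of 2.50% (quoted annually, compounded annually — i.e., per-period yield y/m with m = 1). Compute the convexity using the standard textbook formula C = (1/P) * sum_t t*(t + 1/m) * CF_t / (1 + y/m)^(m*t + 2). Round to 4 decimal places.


Coupon per period c = face * coupon_rate / m = 45.000000
Periods per year m = 1; per-period yield y/m = 0.025000
Number of cashflows N = 5
Cashflows (t years, CF_t, discount factor 1/(1+y/m)^(m*t), PV):
  t = 1.0000: CF_t = 45.000000, DF = 0.975610, PV = 43.902439
  t = 2.0000: CF_t = 45.000000, DF = 0.951814, PV = 42.831648
  t = 3.0000: CF_t = 45.000000, DF = 0.928599, PV = 41.786973
  t = 4.0000: CF_t = 45.000000, DF = 0.905951, PV = 40.767779
  t = 5.0000: CF_t = 1045.000000, DF = 0.883854, PV = 923.627731
Price P = sum_t PV_t = 1092.916570
Convexity numerator sum_t t*(t + 1/m) * CF_t / (1+y/m)^(m*t + 2):
  t = 1.0000: term = 83.573947
  t = 2.0000: term = 244.606674
  t = 3.0000: term = 477.281315
  t = 4.0000: term = 776.067179
  t = 5.0000: term = 26373.665120
Convexity = (1/P) * sum = 27955.194236 / 1092.916570 = 25.578525

Answer: Convexity = 25.5785


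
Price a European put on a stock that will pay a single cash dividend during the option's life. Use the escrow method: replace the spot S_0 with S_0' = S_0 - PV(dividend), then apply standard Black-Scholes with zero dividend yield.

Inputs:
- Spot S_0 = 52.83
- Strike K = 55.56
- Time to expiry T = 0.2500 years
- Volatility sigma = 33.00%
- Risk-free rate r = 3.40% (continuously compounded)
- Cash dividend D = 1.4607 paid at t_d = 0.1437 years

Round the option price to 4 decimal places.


PV(D) = D * exp(-r * t_d) = 1.4607 * 0.99512612 = 1.45358072
S_0' = S_0 - PV(D) = 52.8300 - 1.45358072 = 51.37641928
d1 = (ln(S_0'/K) + (r + sigma^2/2)*T) / (sigma*sqrt(T)) = -0.34043466
d2 = d1 - sigma*sqrt(T) = -0.50543466
exp(-rT) = 0.99153602
N(-d1) = 0.63323539; N(-d2) = 0.69337321
P = K * exp(-rT) * N(-d2) - S_0' * N(-d1) = 55.5600 * 0.99153602 * 0.69337321 - 51.37641928 * 0.63323539 = 5.6644

Answer: Price = 5.6644


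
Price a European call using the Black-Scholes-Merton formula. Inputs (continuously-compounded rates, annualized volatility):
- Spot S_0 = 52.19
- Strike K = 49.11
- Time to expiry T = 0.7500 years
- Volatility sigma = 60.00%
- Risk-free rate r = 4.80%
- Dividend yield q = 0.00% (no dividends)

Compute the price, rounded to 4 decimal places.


Answer: Price = 12.7855

Derivation:
d1 = (ln(S/K) + (r - q + 0.5*sigma^2) * T) / (sigma * sqrt(T)) = 0.44615363
d2 = d1 - sigma * sqrt(T) = -0.07346161
exp(-rT) = 0.96464029; exp(-qT) = 1.00000000
C = S_0 * exp(-qT) * N(d1) - K * exp(-rT) * N(d2)
N(d1) = 0.67225686; N(d2) = 0.47071939
C = 52.1900 * 1.00000000 * 0.67225686 - 49.1100 * 0.96464029 * 0.47071939 = 12.7855


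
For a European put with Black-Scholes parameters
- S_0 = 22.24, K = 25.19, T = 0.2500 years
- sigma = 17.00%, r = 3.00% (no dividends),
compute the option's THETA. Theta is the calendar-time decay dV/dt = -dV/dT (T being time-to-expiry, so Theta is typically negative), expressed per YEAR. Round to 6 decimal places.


d1 = -1.3346131880; d2 = -1.4196131880
phi(d1) = 0.1637303005; exp(-qT) = 1.0000000000; exp(-rT) = 0.9925280548
Theta = -S*exp(-qT)*phi(d1)*sigma/(2*sqrt(T)) + r*K*exp(-rT)*N(-d2) - q*S*exp(-qT)*N(-d1)
N(-d1) = 0.9089985103; N(-d2) = 0.9221398381; sqrt(T) = 0.5000000000
Term 1 = -22.2400 * 1.0000000000 * 0.1637303005 * 0.1700 / (2 * 0.5000000000) = -0.6190315201
Term 2 = 0.0300 * 25.1900 * 0.9925280548 * 0.9221398381 = 0.6916541679
Term 3 = 0 (no dividend yield, q = 0)
Theta = -0.6190315201 + (0.6916541679) + (0.0000000000) = 0.072623

Answer: Theta = 0.072623


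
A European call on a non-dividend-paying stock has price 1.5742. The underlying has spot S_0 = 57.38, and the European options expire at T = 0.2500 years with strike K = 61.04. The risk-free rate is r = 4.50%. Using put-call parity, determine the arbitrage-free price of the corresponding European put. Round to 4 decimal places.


Put-call parity: C - P = S_0 * exp(-qT) - K * exp(-rT).
S_0 * exp(-qT) = 57.3800 * 1.00000000 = 57.38000000
K * exp(-rT) = 61.0400 * 0.98881304 = 60.35714824
P = C - S*exp(-qT) + K*exp(-rT)
P = 1.5742 - 57.38000000 + 60.35714824 = 4.5513

Answer: Put price = 4.5513


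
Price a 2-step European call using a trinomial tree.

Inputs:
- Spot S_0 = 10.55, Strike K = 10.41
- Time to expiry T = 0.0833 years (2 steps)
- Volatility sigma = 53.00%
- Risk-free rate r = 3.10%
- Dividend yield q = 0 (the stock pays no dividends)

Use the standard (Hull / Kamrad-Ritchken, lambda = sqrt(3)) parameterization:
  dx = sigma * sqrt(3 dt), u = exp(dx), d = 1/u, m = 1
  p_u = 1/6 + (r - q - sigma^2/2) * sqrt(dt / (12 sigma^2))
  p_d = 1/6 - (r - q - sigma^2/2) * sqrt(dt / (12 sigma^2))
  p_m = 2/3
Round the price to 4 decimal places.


Answer: Price = V(0,0) = 0.6627

Derivation:
dt = T/N = 0.041650; dx = sigma*sqrt(3*dt) = 0.187346
u = exp(dx) = 1.206044; d = 1/u = 0.829157
p_u = 0.154500, p_m = 0.666667, p_d = 0.178833
Discount per step: exp(-r*dt) = 0.998710
Stock lattice S(k, j) with j the centered position index:
  k=0: S(0,+0) = 10.5500
  k=1: S(1,-1) = 8.7476; S(1,+0) = 10.5500; S(1,+1) = 12.7238
  k=2: S(2,-2) = 7.2531; S(2,-1) = 8.7476; S(2,+0) = 10.5500; S(2,+1) = 12.7238; S(2,+2) = 15.3454
Terminal payoffs V(N, j) = max(S_T - K, 0):
  V(2,-2) = 0.000000; V(2,-1) = 0.000000; V(2,+0) = 0.140000; V(2,+1) = 2.313767; V(2,+2) = 4.935427
Backward induction: V(k, j) = exp(-r*dt) * [p_u * V(k+1, j+1) + p_m * V(k+1, j) + p_d * V(k+1, j-1)]
  V(1,-1) = exp(-r*dt) * [p_u*0.140000 + p_m*0.000000 + p_d*0.000000] = 0.021602
  V(1,+0) = exp(-r*dt) * [p_u*2.313767 + p_m*0.140000 + p_d*0.000000] = 0.450230
  V(1,+1) = exp(-r*dt) * [p_u*4.935427 + p_m*2.313767 + p_d*0.140000] = 2.327067
  V(0,+0) = exp(-r*dt) * [p_u*2.327067 + p_m*0.450230 + p_d*0.021602] = 0.662693


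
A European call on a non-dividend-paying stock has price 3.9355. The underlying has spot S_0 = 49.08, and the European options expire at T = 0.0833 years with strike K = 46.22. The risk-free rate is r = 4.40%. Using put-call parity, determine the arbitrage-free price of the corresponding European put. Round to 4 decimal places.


Answer: Put price = 0.9064

Derivation:
Put-call parity: C - P = S_0 * exp(-qT) - K * exp(-rT).
S_0 * exp(-qT) = 49.0800 * 1.00000000 = 49.08000000
K * exp(-rT) = 46.2200 * 0.99634151 = 46.05090453
P = C - S*exp(-qT) + K*exp(-rT)
P = 3.9355 - 49.08000000 + 46.05090453 = 0.9064


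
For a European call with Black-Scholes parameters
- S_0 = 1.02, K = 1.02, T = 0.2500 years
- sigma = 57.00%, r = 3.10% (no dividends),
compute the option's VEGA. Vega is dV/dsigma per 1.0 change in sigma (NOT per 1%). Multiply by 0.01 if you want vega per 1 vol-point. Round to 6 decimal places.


d1 = 0.1696929825; d2 = -0.1153070175
phi(d1) = 0.3932395199; exp(-qT) = 1.0000000000; exp(-rT) = 0.9922799538
Vega = S * exp(-qT) * phi(d1) * sqrt(T) = 1.0200 * 1.0000000000 * 0.3932395199 * 0.5000000000 = 0.200552

Answer: Vega = 0.200552


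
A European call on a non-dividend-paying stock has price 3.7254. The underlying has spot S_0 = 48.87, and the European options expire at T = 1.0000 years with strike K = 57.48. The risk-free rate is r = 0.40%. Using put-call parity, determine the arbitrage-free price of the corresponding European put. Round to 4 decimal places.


Put-call parity: C - P = S_0 * exp(-qT) - K * exp(-rT).
S_0 * exp(-qT) = 48.8700 * 1.00000000 = 48.87000000
K * exp(-rT) = 57.4800 * 0.99600799 = 57.25053923
P = C - S*exp(-qT) + K*exp(-rT)
P = 3.7254 - 48.87000000 + 57.25053923 = 12.1059

Answer: Put price = 12.1059


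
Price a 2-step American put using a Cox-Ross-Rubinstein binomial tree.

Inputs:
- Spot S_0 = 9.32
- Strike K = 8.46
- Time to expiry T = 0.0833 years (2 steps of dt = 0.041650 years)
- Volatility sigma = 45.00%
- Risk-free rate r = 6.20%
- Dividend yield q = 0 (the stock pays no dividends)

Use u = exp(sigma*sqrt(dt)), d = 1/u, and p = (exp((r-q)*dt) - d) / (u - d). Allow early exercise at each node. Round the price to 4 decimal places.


Answer: Price = V(0,0) = 0.1813

Derivation:
dt = T/N = 0.041650
u = exp(sigma*sqrt(dt)) = 1.096187; d = 1/u = 0.912253
p = (exp((r-q)*dt) - d) / (u - d) = 0.491114
Discount per step: exp(-r*dt) = 0.997421
Stock lattice S(k, i) with i counting down-moves:
  k=0: S(0,0) = 9.3200
  k=1: S(1,0) = 10.2165; S(1,1) = 8.5022
  k=2: S(2,0) = 11.1991; S(2,1) = 9.3200; S(2,2) = 7.7562
Terminal payoffs V(N, i) = max(K - S_T, 0):
  V(2,0) = 0.000000; V(2,1) = 0.000000; V(2,2) = 0.703838
Backward induction: V(k, i) = exp(-r*dt) * [p * V(k+1, i) + (1-p) * V(k+1, i+1)]; then take max(V_cont, immediate exercise) for American.
  V(1,0) = exp(-r*dt) * [p*0.000000 + (1-p)*0.000000] = 0.000000; exercise = 0.000000; V(1,0) = max -> 0.000000
  V(1,1) = exp(-r*dt) * [p*0.000000 + (1-p)*0.703838] = 0.357249; exercise = 0.000000; V(1,1) = max -> 0.357249
  V(0,0) = exp(-r*dt) * [p*0.000000 + (1-p)*0.357249] = 0.181330; exercise = 0.000000; V(0,0) = max -> 0.181330


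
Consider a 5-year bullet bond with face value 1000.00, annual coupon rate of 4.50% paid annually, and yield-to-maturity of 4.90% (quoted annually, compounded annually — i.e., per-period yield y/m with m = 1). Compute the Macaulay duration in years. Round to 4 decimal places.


Coupon per period c = face * coupon_rate / m = 45.000000
Periods per year m = 1; per-period yield y/m = 0.049000
Number of cashflows N = 5
Cashflows (t years, CF_t, discount factor 1/(1+y/m)^(m*t), PV):
  t = 1.0000: CF_t = 45.000000, DF = 0.953289, PV = 42.897998
  t = 2.0000: CF_t = 45.000000, DF = 0.908760, PV = 40.894183
  t = 3.0000: CF_t = 45.000000, DF = 0.866310, PV = 38.983969
  t = 4.0000: CF_t = 45.000000, DF = 0.825844, PV = 37.162983
  t = 5.0000: CF_t = 1045.000000, DF = 0.787268, PV = 822.694984
Price P = sum_t PV_t = 982.634117
Macaulay numerator sum_t t * PV_t:
  t * PV_t at t = 1.0000: 42.897998
  t * PV_t at t = 2.0000: 81.788366
  t * PV_t at t = 3.0000: 116.951906
  t * PV_t at t = 4.0000: 148.651930
  t * PV_t at t = 5.0000: 4113.474921
Macaulay duration D = (sum_t t * PV_t) / P = 4503.765121 / 982.634117 = 4.583359

Answer: Macaulay duration = 4.5834 years


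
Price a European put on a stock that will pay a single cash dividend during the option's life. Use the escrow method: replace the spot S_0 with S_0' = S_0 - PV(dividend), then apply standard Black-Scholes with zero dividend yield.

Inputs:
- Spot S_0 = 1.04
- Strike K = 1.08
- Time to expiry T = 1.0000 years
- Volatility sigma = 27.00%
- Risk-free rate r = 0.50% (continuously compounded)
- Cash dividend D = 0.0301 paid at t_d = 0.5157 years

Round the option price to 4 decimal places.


Answer: Price = 0.1472

Derivation:
PV(D) = D * exp(-r * t_d) = 0.0301 * 0.99742482 = 0.03002249
S_0' = S_0 - PV(D) = 1.0400 - 0.03002249 = 1.00997751
d1 = (ln(S_0'/K) + (r + sigma^2/2)*T) / (sigma*sqrt(T)) = -0.09475176
d2 = d1 - sigma*sqrt(T) = -0.36475176
exp(-rT) = 0.99501248
N(-d1) = 0.53774400; N(-d2) = 0.64235164
P = K * exp(-rT) * N(-d2) - S_0' * N(-d1) = 1.0800 * 0.99501248 * 0.64235164 - 1.00997751 * 0.53774400 = 0.1472


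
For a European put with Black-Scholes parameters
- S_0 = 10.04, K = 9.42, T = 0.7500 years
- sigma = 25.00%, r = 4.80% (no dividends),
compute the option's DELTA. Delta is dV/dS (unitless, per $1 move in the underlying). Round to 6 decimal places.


Answer: Delta = -0.284698

Derivation:
d1 = 0.5689418585; d2 = 0.3524355075
phi(d1) = 0.3393287246; exp(-qT) = 1.0000000000; exp(-rT) = 0.9646402935
N(-d1) = 0.2846977987
Delta = -exp(-qT) * N(-d1) = -1.0000000000 * 0.2846977987 = -0.284698


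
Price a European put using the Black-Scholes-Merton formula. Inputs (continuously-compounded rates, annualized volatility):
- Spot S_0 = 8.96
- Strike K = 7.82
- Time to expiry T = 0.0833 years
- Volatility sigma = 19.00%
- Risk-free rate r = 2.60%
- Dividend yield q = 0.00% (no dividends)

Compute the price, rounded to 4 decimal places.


Answer: Price = 0.0009

Derivation:
d1 = (ln(S/K) + (r - q + 0.5*sigma^2) * T) / (sigma * sqrt(T)) = 2.54853950
d2 = d1 - sigma * sqrt(T) = 2.49370220
exp(-rT) = 0.99783654; exp(-qT) = 1.00000000
P = K * exp(-rT) * N(-d2) - S_0 * exp(-qT) * N(-d1)
N(-d1) = 0.00540875; N(-d2) = 0.00632093
P = 7.8200 * 0.99783654 * 0.00632093 - 8.9600 * 1.00000000 * 0.00540875 = 0.0009


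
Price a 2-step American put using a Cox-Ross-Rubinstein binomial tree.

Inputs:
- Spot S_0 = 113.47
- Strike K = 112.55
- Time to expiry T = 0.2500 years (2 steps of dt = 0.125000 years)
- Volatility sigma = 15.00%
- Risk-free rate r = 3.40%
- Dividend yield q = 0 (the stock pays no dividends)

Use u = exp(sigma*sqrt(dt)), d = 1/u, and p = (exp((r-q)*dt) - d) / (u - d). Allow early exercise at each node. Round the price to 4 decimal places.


dt = T/N = 0.125000
u = exp(sigma*sqrt(dt)) = 1.054464; d = 1/u = 0.948349
p = (exp((r-q)*dt) - d) / (u - d) = 0.526881
Discount per step: exp(-r*dt) = 0.995759
Stock lattice S(k, i) with i counting down-moves:
  k=0: S(0,0) = 113.4700
  k=1: S(1,0) = 119.6501; S(1,1) = 107.6091
  k=2: S(2,0) = 126.1668; S(2,1) = 113.4700; S(2,2) = 102.0510
Terminal payoffs V(N, i) = max(K - S_T, 0):
  V(2,0) = 0.000000; V(2,1) = 0.000000; V(2,2) = 10.499023
Backward induction: V(k, i) = exp(-r*dt) * [p * V(k+1, i) + (1-p) * V(k+1, i+1)]; then take max(V_cont, immediate exercise) for American.
  V(1,0) = exp(-r*dt) * [p*0.000000 + (1-p)*0.000000] = 0.000000; exercise = 0.000000; V(1,0) = max -> 0.000000
  V(1,1) = exp(-r*dt) * [p*0.000000 + (1-p)*10.499023] = 4.946224; exercise = 4.940872; V(1,1) = max -> 4.946224
  V(0,0) = exp(-r*dt) * [p*0.000000 + (1-p)*4.946224] = 2.330230; exercise = 0.000000; V(0,0) = max -> 2.330230

Answer: Price = V(0,0) = 2.3302


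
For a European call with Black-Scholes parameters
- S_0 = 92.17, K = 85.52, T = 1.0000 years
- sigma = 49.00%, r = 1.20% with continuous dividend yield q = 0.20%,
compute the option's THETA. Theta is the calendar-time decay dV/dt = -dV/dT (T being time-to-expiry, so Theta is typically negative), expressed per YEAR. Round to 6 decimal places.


d1 = 0.4182335332; d2 = -0.0717664668
phi(d1) = 0.3655331971; exp(-qT) = 0.9980019987; exp(-rT) = 0.9880717129
Theta = -S*exp(-qT)*phi(d1)*sigma/(2*sqrt(T)) - r*K*exp(-rT)*N(d2) + q*S*exp(-qT)*N(d1)
N(d1) = 0.6621118097; N(d2) = 0.4713938798; sqrt(T) = 1.0000000000
Term 1 = -92.1700 * 0.9980019987 * 0.3655331971 * 0.4900 / (2 * 1.0000000000) = -8.2378505328
Term 2 = -0.0120 * 85.5200 * 0.9880717129 * 0.4713938798 = -0.4779927882
Term 3 = 0.0020 * 92.1700 * 0.9980019987 * 0.6621118097 = 0.1218098276
Theta = -8.2378505328 + (-0.4779927882) + (0.1218098276) = -8.594033

Answer: Theta = -8.594033


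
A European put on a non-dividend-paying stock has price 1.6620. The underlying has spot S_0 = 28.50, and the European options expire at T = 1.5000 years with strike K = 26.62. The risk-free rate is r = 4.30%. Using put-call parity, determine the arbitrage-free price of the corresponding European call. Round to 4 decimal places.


Answer: Call price = 5.2048

Derivation:
Put-call parity: C - P = S_0 * exp(-qT) - K * exp(-rT).
S_0 * exp(-qT) = 28.5000 * 1.00000000 = 28.50000000
K * exp(-rT) = 26.6200 * 0.93753611 = 24.95721136
C = P + S*exp(-qT) - K*exp(-rT)
C = 1.6620 + 28.50000000 - 24.95721136 = 5.2048


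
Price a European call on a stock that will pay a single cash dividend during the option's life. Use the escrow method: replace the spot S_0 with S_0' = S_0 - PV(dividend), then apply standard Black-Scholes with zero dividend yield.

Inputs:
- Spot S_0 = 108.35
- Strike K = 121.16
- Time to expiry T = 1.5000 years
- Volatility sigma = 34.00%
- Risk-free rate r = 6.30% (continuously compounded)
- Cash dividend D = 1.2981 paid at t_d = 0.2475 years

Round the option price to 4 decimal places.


Answer: Price = 16.3822

Derivation:
PV(D) = D * exp(-r * t_d) = 1.2981 * 0.98452843 = 1.27801636
S_0' = S_0 - PV(D) = 108.3500 - 1.27801636 = 107.07198364
d1 = (ln(S_0'/K) + (r + sigma^2/2)*T) / (sigma*sqrt(T)) = 0.13829859
d2 = d1 - sigma*sqrt(T) = -0.27811467
exp(-rT) = 0.90982773
N(d1) = 0.55499778; N(d2) = 0.39046217
C = S_0' * N(d1) - K * exp(-rT) * N(d2) = 107.07198364 * 0.55499778 - 121.1600 * 0.90982773 * 0.39046217 = 16.3822


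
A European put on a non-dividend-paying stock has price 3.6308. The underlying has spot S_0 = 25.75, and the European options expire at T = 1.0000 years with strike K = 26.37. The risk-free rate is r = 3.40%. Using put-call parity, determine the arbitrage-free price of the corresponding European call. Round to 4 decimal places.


Put-call parity: C - P = S_0 * exp(-qT) - K * exp(-rT).
S_0 * exp(-qT) = 25.7500 * 1.00000000 = 25.75000000
K * exp(-rT) = 26.3700 * 0.96657150 = 25.48849058
C = P + S*exp(-qT) - K*exp(-rT)
C = 3.6308 + 25.75000000 - 25.48849058 = 3.8923

Answer: Call price = 3.8923


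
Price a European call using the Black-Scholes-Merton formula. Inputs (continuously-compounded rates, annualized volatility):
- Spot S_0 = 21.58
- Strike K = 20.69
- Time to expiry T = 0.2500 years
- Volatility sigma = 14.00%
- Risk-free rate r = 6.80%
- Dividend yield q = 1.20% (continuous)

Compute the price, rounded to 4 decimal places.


Answer: Price = 1.3496

Derivation:
d1 = (ln(S/K) + (r - q + 0.5*sigma^2) * T) / (sigma * sqrt(T)) = 0.83666383
d2 = d1 - sigma * sqrt(T) = 0.76666383
exp(-rT) = 0.98314368; exp(-qT) = 0.99700450
C = S_0 * exp(-qT) * N(d1) - K * exp(-rT) * N(d2)
N(d1) = 0.79860922; N(d2) = 0.77835929
C = 21.5800 * 0.99700450 * 0.79860922 - 20.6900 * 0.98314368 * 0.77835929 = 1.3496


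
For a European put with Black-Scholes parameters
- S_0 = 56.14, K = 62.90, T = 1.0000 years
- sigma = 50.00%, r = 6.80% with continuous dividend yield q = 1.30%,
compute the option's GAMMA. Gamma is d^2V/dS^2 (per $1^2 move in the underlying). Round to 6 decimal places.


Answer: Gamma = 0.013906

Derivation:
d1 = 0.1326048145; d2 = -0.3673951855
phi(d1) = 0.3954501465; exp(-qT) = 0.9870841350; exp(-rT) = 0.9342604736
Gamma = exp(-qT) * phi(d1) / (S * sigma * sqrt(T)) = 0.9870841350 * 0.3954501465 / (56.1400 * 0.5000 * 1.0000000000) = 0.013906


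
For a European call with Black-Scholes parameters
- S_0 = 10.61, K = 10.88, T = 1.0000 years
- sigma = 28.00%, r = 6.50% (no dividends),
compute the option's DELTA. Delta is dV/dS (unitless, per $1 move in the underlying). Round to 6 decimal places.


Answer: Delta = 0.611180

Derivation:
d1 = 0.2823953971; d2 = 0.0023953971
phi(d1) = 0.3833479896; exp(-qT) = 1.0000000000; exp(-rT) = 0.9370674634
N(d1) = 0.6111798280
Delta = exp(-qT) * N(d1) = 1.0000000000 * 0.6111798280 = 0.611180


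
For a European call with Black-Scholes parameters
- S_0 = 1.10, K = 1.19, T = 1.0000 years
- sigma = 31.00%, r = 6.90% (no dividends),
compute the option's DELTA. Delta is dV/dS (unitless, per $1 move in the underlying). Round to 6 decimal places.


Answer: Delta = 0.549300

Derivation:
d1 = 0.1238931377; d2 = -0.1861068623
phi(d1) = 0.3958922154; exp(-qT) = 1.0000000000; exp(-rT) = 0.9333266801
N(d1) = 0.5493000568
Delta = exp(-qT) * N(d1) = 1.0000000000 * 0.5493000568 = 0.549300


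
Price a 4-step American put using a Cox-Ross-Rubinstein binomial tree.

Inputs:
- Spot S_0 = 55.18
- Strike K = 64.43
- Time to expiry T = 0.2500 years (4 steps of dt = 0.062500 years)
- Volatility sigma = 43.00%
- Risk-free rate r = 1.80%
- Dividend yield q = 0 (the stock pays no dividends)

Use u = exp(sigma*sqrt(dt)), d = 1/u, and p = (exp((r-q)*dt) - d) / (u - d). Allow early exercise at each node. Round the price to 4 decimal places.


dt = T/N = 0.062500
u = exp(sigma*sqrt(dt)) = 1.113491; d = 1/u = 0.898077
p = (exp((r-q)*dt) - d) / (u - d) = 0.478376
Discount per step: exp(-r*dt) = 0.998876
Stock lattice S(k, i) with i counting down-moves:
  k=0: S(0,0) = 55.1800
  k=1: S(1,0) = 61.4424; S(1,1) = 49.5559
  k=2: S(2,0) = 68.4156; S(2,1) = 55.1800; S(2,2) = 44.5050
  k=3: S(3,0) = 76.1801; S(3,1) = 61.4424; S(3,2) = 49.5559; S(3,3) = 39.9689
  k=4: S(4,0) = 84.8259; S(4,1) = 68.4156; S(4,2) = 55.1800; S(4,3) = 44.5050; S(4,4) = 35.8951
Terminal payoffs V(N, i) = max(K - S_T, 0):
  V(4,0) = 0.000000; V(4,1) = 0.000000; V(4,2) = 9.250000; V(4,3) = 19.925043; V(4,4) = 28.534908
Backward induction: V(k, i) = exp(-r*dt) * [p * V(k+1, i) + (1-p) * V(k+1, i+1)]; then take max(V_cont, immediate exercise) for American.
  V(3,0) = exp(-r*dt) * [p*0.000000 + (1-p)*0.000000] = 0.000000; exercise = 0.000000; V(3,0) = max -> 0.000000
  V(3,1) = exp(-r*dt) * [p*0.000000 + (1-p)*9.250000] = 4.819594; exercise = 2.987574; V(3,1) = max -> 4.819594
  V(3,2) = exp(-r*dt) * [p*9.250000 + (1-p)*19.925043] = 14.801694; exercise = 14.874137; V(3,2) = max -> 14.874137
  V(3,3) = exp(-r*dt) * [p*19.925043 + (1-p)*28.534908] = 24.388700; exercise = 24.461143; V(3,3) = max -> 24.461143
  V(2,0) = exp(-r*dt) * [p*0.000000 + (1-p)*4.819594] = 2.511188; exercise = 0.000000; V(2,0) = max -> 2.511188
  V(2,1) = exp(-r*dt) * [p*4.819594 + (1-p)*14.874137] = 10.052967; exercise = 9.250000; V(2,1) = max -> 10.052967
  V(2,2) = exp(-r*dt) * [p*14.874137 + (1-p)*24.461143] = 19.852600; exercise = 19.925043; V(2,2) = max -> 19.925043
  V(1,0) = exp(-r*dt) * [p*2.511188 + (1-p)*10.052967] = 6.437912; exercise = 2.987574; V(1,0) = max -> 6.437912
  V(1,1) = exp(-r*dt) * [p*10.052967 + (1-p)*19.925043] = 15.185383; exercise = 14.874137; V(1,1) = max -> 15.185383
  V(0,0) = exp(-r*dt) * [p*6.437912 + (1-p)*15.185383] = 10.988431; exercise = 9.250000; V(0,0) = max -> 10.988431

Answer: Price = V(0,0) = 10.9884


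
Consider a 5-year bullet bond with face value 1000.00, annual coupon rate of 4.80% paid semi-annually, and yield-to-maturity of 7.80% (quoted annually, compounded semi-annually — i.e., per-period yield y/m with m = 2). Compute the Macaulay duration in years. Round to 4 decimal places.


Coupon per period c = face * coupon_rate / m = 24.000000
Periods per year m = 2; per-period yield y/m = 0.039000
Number of cashflows N = 10
Cashflows (t years, CF_t, discount factor 1/(1+y/m)^(m*t), PV):
  t = 0.5000: CF_t = 24.000000, DF = 0.962464, PV = 23.099134
  t = 1.0000: CF_t = 24.000000, DF = 0.926337, PV = 22.232083
  t = 1.5000: CF_t = 24.000000, DF = 0.891566, PV = 21.397577
  t = 2.0000: CF_t = 24.000000, DF = 0.858100, PV = 20.594396
  t = 2.5000: CF_t = 24.000000, DF = 0.825890, PV = 19.821362
  t = 3.0000: CF_t = 24.000000, DF = 0.794889, PV = 19.077346
  t = 3.5000: CF_t = 24.000000, DF = 0.765052, PV = 18.361257
  t = 4.0000: CF_t = 24.000000, DF = 0.736335, PV = 17.672047
  t = 4.5000: CF_t = 24.000000, DF = 0.708696, PV = 17.008708
  t = 5.0000: CF_t = 1024.000000, DF = 0.682094, PV = 698.464731
Price P = sum_t PV_t = 877.728640
Macaulay numerator sum_t t * PV_t:
  t * PV_t at t = 0.5000: 11.549567
  t * PV_t at t = 1.0000: 22.232083
  t * PV_t at t = 1.5000: 32.096366
  t * PV_t at t = 2.0000: 41.188791
  t * PV_t at t = 2.5000: 49.553406
  t * PV_t at t = 3.0000: 57.232038
  t * PV_t at t = 3.5000: 64.264399
  t * PV_t at t = 4.0000: 70.688189
  t * PV_t at t = 4.5000: 76.539184
  t * PV_t at t = 5.0000: 3492.323653
Macaulay duration D = (sum_t t * PV_t) / P = 3917.667676 / 877.728640 = 4.463416

Answer: Macaulay duration = 4.4634 years


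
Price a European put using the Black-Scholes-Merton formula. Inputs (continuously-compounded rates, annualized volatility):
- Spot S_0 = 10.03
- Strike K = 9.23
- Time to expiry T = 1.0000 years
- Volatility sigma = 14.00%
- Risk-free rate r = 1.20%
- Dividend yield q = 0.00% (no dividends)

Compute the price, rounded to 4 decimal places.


Answer: Price = 0.1978

Derivation:
d1 = (ln(S/K) + (r - q + 0.5*sigma^2) * T) / (sigma * sqrt(T)) = 0.74943967
d2 = d1 - sigma * sqrt(T) = 0.60943967
exp(-rT) = 0.98807171; exp(-qT) = 1.00000000
P = K * exp(-rT) * N(-d2) - S_0 * exp(-qT) * N(-d1)
N(-d1) = 0.22679612; N(-d2) = 0.27111653
P = 9.2300 * 0.98807171 * 0.27111653 - 10.0300 * 1.00000000 * 0.22679612 = 0.1978


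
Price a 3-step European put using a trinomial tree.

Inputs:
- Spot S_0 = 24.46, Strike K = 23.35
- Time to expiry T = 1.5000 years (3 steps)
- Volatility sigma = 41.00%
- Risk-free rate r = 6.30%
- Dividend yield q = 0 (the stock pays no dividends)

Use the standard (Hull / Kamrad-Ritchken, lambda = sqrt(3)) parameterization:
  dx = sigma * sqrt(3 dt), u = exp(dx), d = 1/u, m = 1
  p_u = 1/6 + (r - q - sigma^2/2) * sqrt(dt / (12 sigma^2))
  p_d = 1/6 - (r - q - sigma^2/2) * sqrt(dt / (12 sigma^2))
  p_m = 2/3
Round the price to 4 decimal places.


Answer: Price = V(0,0) = 2.8632

Derivation:
dt = T/N = 0.500000; dx = sigma*sqrt(3*dt) = 0.502145
u = exp(dx) = 1.652262; d = 1/u = 0.605231
p_u = 0.156187, p_m = 0.666667, p_d = 0.177147
Discount per step: exp(-r*dt) = 0.968991
Stock lattice S(k, j) with j the centered position index:
  k=0: S(0,+0) = 24.4600
  k=1: S(1,-1) = 14.8039; S(1,+0) = 24.4600; S(1,+1) = 40.4143
  k=2: S(2,-2) = 8.9598; S(2,-1) = 14.8039; S(2,+0) = 24.4600; S(2,+1) = 40.4143; S(2,+2) = 66.7751
  k=3: S(3,-3) = 5.4227; S(3,-2) = 8.9598; S(3,-1) = 14.8039; S(3,+0) = 24.4600; S(3,+1) = 40.4143; S(3,+2) = 66.7751; S(3,+3) = 110.3299
Terminal payoffs V(N, j) = max(K - S_T, 0):
  V(3,-3) = 17.927251; V(3,-2) = 14.390196; V(3,-1) = 8.546055; V(3,+0) = 0.000000; V(3,+1) = 0.000000; V(3,+2) = 0.000000; V(3,+3) = 0.000000
Backward induction: V(k, j) = exp(-r*dt) * [p_u * V(k+1, j+1) + p_m * V(k+1, j) + p_d * V(k+1, j-1)]
  V(2,-2) = exp(-r*dt) * [p_u*8.546055 + p_m*14.390196 + p_d*17.927251] = 13.666645
  V(2,-1) = exp(-r*dt) * [p_u*0.000000 + p_m*8.546055 + p_d*14.390196] = 7.990828
  V(2,+0) = exp(-r*dt) * [p_u*0.000000 + p_m*0.000000 + p_d*8.546055] = 1.466961
  V(2,+1) = exp(-r*dt) * [p_u*0.000000 + p_m*0.000000 + p_d*0.000000] = 0.000000
  V(2,+2) = exp(-r*dt) * [p_u*0.000000 + p_m*0.000000 + p_d*0.000000] = 0.000000
  V(1,-1) = exp(-r*dt) * [p_u*1.466961 + p_m*7.990828 + p_d*13.666645] = 7.729970
  V(1,+0) = exp(-r*dt) * [p_u*0.000000 + p_m*1.466961 + p_d*7.990828] = 2.319302
  V(1,+1) = exp(-r*dt) * [p_u*0.000000 + p_m*0.000000 + p_d*1.466961] = 0.251809
  V(0,+0) = exp(-r*dt) * [p_u*0.251809 + p_m*2.319302 + p_d*7.729970] = 2.863241


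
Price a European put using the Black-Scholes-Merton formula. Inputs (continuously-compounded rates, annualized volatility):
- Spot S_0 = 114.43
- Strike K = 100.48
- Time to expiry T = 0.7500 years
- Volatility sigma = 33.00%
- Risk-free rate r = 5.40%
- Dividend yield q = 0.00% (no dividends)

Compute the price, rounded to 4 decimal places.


Answer: Price = 5.0654

Derivation:
d1 = (ln(S/K) + (r - q + 0.5*sigma^2) * T) / (sigma * sqrt(T)) = 0.73950549
d2 = d1 - sigma * sqrt(T) = 0.45371711
exp(-rT) = 0.96030916; exp(-qT) = 1.00000000
P = K * exp(-rT) * N(-d2) - S_0 * exp(-qT) * N(-d1)
N(-d1) = 0.22980005; N(-d2) = 0.32501622
P = 100.4800 * 0.96030916 * 0.32501622 - 114.4300 * 1.00000000 * 0.22980005 = 5.0654


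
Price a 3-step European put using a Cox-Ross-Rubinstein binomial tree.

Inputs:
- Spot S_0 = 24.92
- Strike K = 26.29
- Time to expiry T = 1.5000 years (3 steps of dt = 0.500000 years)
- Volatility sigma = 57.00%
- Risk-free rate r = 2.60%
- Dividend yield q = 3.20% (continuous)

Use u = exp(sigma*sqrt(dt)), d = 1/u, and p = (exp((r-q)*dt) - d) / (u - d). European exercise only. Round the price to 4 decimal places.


Answer: Price = V(0,0) = 7.9899

Derivation:
dt = T/N = 0.500000
u = exp(sigma*sqrt(dt)) = 1.496383; d = 1/u = 0.668278
p = (exp((r-q)*dt) - d) / (u - d) = 0.396962
Discount per step: exp(-r*dt) = 0.987084
Stock lattice S(k, i) with i counting down-moves:
  k=0: S(0,0) = 24.9200
  k=1: S(1,0) = 37.2899; S(1,1) = 16.6535
  k=2: S(2,0) = 55.7999; S(2,1) = 24.9200; S(2,2) = 11.1292
  k=3: S(3,0) = 83.4981; S(3,1) = 37.2899; S(3,2) = 16.6535; S(3,3) = 7.4374
Terminal payoffs V(N, i) = max(K - S_T, 0):
  V(3,0) = 0.000000; V(3,1) = 0.000000; V(3,2) = 9.636510; V(3,3) = 18.852624
Backward induction: V(k, i) = exp(-r*dt) * [p * V(k+1, i) + (1-p) * V(k+1, i+1)].
  V(2,0) = exp(-r*dt) * [p*0.000000 + (1-p)*0.000000] = 0.000000
  V(2,1) = exp(-r*dt) * [p*0.000000 + (1-p)*9.636510] = 5.736123
  V(2,2) = exp(-r*dt) * [p*9.636510 + (1-p)*18.852624] = 14.997929
  V(1,0) = exp(-r*dt) * [p*0.000000 + (1-p)*5.736123] = 3.414421
  V(1,1) = exp(-r*dt) * [p*5.736123 + (1-p)*14.997929] = 11.175116
  V(0,0) = exp(-r*dt) * [p*3.414421 + (1-p)*11.175116] = 7.989867


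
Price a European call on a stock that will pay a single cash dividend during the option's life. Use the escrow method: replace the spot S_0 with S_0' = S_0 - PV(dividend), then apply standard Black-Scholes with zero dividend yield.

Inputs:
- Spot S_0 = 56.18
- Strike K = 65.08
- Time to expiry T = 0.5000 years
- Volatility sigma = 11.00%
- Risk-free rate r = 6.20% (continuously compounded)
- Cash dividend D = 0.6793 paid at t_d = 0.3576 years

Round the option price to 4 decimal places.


PV(D) = D * exp(-r * t_d) = 0.6793 * 0.97807277 = 0.66440484
S_0' = S_0 - PV(D) = 56.1800 - 0.66440484 = 55.51559516
d1 = (ln(S_0'/K) + (r + sigma^2/2)*T) / (sigma*sqrt(T)) = -1.60613915
d2 = d1 - sigma*sqrt(T) = -1.68392089
exp(-rT) = 0.96947557
N(d1) = 0.05412167; N(d2) = 0.04609848
C = S_0' * N(d1) - K * exp(-rT) * N(d2) = 55.51559516 * 0.05412167 - 65.0800 * 0.96947557 * 0.04609848 = 0.0961

Answer: Price = 0.0961


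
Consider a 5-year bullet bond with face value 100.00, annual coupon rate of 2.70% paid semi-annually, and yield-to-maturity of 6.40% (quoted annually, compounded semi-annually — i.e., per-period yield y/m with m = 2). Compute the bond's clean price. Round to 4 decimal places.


Coupon per period c = face * coupon_rate / m = 1.350000
Periods per year m = 2; per-period yield y/m = 0.032000
Number of cashflows N = 10
Cashflows (t years, CF_t, discount factor 1/(1+y/m)^(m*t), PV):
  t = 0.5000: CF_t = 1.350000, DF = 0.968992, PV = 1.308140
  t = 1.0000: CF_t = 1.350000, DF = 0.938946, PV = 1.267577
  t = 1.5000: CF_t = 1.350000, DF = 0.909831, PV = 1.228272
  t = 2.0000: CF_t = 1.350000, DF = 0.881620, PV = 1.190186
  t = 2.5000: CF_t = 1.350000, DF = 0.854283, PV = 1.153281
  t = 3.0000: CF_t = 1.350000, DF = 0.827793, PV = 1.117521
  t = 3.5000: CF_t = 1.350000, DF = 0.802125, PV = 1.082869
  t = 4.0000: CF_t = 1.350000, DF = 0.777253, PV = 1.049292
  t = 4.5000: CF_t = 1.350000, DF = 0.753152, PV = 1.016755
  t = 5.0000: CF_t = 101.350000, DF = 0.729799, PV = 73.965088
Price P = sum_t PV_t = 84.378982

Answer: Price = 84.3790


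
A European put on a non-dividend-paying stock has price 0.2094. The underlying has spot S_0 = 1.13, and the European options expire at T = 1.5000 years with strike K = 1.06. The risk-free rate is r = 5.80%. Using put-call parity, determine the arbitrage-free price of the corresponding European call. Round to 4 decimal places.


Put-call parity: C - P = S_0 * exp(-qT) - K * exp(-rT).
S_0 * exp(-qT) = 1.1300 * 1.00000000 = 1.13000000
K * exp(-rT) = 1.0600 * 0.91667710 = 0.97167772
C = P + S*exp(-qT) - K*exp(-rT)
C = 0.2094 + 1.13000000 - 0.97167772 = 0.3677

Answer: Call price = 0.3677


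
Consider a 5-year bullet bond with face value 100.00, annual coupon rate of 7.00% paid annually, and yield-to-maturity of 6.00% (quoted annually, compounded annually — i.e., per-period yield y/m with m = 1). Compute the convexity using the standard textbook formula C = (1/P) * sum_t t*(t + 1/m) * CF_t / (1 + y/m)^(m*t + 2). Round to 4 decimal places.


Answer: Convexity = 22.4668

Derivation:
Coupon per period c = face * coupon_rate / m = 7.000000
Periods per year m = 1; per-period yield y/m = 0.060000
Number of cashflows N = 5
Cashflows (t years, CF_t, discount factor 1/(1+y/m)^(m*t), PV):
  t = 1.0000: CF_t = 7.000000, DF = 0.943396, PV = 6.603774
  t = 2.0000: CF_t = 7.000000, DF = 0.889996, PV = 6.229975
  t = 3.0000: CF_t = 7.000000, DF = 0.839619, PV = 5.877335
  t = 4.0000: CF_t = 7.000000, DF = 0.792094, PV = 5.544656
  t = 5.0000: CF_t = 107.000000, DF = 0.747258, PV = 79.956624
Price P = sum_t PV_t = 104.212364
Convexity numerator sum_t t*(t + 1/m) * CF_t / (1+y/m)^(m*t + 2):
  t = 1.0000: term = 11.754670
  t = 2.0000: term = 33.267934
  t = 3.0000: term = 62.769687
  t = 4.0000: term = 98.694476
  t = 5.0000: term = 2134.833335
Convexity = (1/P) * sum = 2341.320101 / 104.212364 = 22.466817


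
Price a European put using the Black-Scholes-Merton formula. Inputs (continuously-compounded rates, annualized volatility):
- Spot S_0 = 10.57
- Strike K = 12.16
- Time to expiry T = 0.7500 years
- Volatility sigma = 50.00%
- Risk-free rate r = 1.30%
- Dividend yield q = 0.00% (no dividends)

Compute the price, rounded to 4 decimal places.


d1 = (ln(S/K) + (r - q + 0.5*sigma^2) * T) / (sigma * sqrt(T)) = -0.08459816
d2 = d1 - sigma * sqrt(T) = -0.51761086
exp(-rT) = 0.99029738; exp(-qT) = 1.00000000
P = K * exp(-rT) * N(-d2) - S_0 * exp(-qT) * N(-d1)
N(-d1) = 0.53370957; N(-d2) = 0.69763510
P = 12.1600 * 0.99029738 * 0.69763510 - 10.5700 * 1.00000000 * 0.53370957 = 2.7596

Answer: Price = 2.7596


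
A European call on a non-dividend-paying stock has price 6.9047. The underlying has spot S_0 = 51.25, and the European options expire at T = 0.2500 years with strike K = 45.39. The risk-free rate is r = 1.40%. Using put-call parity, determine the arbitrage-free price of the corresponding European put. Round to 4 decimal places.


Put-call parity: C - P = S_0 * exp(-qT) - K * exp(-rT).
S_0 * exp(-qT) = 51.2500 * 1.00000000 = 51.25000000
K * exp(-rT) = 45.3900 * 0.99650612 = 45.23141269
P = C - S*exp(-qT) + K*exp(-rT)
P = 6.9047 - 51.25000000 + 45.23141269 = 0.8861

Answer: Put price = 0.8861


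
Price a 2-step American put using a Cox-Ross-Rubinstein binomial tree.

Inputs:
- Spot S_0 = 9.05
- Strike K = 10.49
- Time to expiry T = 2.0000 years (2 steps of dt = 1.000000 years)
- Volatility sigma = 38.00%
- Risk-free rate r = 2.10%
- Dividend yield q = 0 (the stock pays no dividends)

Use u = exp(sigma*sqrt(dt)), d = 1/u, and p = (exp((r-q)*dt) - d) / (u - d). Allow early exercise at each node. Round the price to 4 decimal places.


dt = T/N = 1.000000
u = exp(sigma*sqrt(dt)) = 1.462285; d = 1/u = 0.683861
p = (exp((r-q)*dt) - d) / (u - d) = 0.433390
Discount per step: exp(-r*dt) = 0.979219
Stock lattice S(k, i) with i counting down-moves:
  k=0: S(0,0) = 9.0500
  k=1: S(1,0) = 13.2337; S(1,1) = 6.1889
  k=2: S(2,0) = 19.3514; S(2,1) = 9.0500; S(2,2) = 4.2324
Terminal payoffs V(N, i) = max(K - S_T, 0):
  V(2,0) = 0.000000; V(2,1) = 1.440000; V(2,2) = 6.257619
Backward induction: V(k, i) = exp(-r*dt) * [p * V(k+1, i) + (1-p) * V(k+1, i+1)]; then take max(V_cont, immediate exercise) for American.
  V(1,0) = exp(-r*dt) * [p*0.000000 + (1-p)*1.440000] = 0.798963; exercise = 0.000000; V(1,0) = max -> 0.798963
  V(1,1) = exp(-r*dt) * [p*1.440000 + (1-p)*6.257619] = 4.083061; exercise = 4.301054; V(1,1) = max -> 4.301054
  V(0,0) = exp(-r*dt) * [p*0.798963 + (1-p)*4.301054] = 2.725444; exercise = 1.440000; V(0,0) = max -> 2.725444

Answer: Price = V(0,0) = 2.7254


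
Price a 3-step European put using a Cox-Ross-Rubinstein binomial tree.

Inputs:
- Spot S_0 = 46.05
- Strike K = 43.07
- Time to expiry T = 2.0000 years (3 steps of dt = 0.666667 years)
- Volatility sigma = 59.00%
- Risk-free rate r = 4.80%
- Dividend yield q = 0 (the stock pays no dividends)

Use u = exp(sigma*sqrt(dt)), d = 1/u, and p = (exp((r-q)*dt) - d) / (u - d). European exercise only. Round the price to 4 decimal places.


dt = T/N = 0.666667
u = exp(sigma*sqrt(dt)) = 1.618877; d = 1/u = 0.617712
p = (exp((r-q)*dt) - d) / (u - d) = 0.414323
Discount per step: exp(-r*dt) = 0.968507
Stock lattice S(k, i) with i counting down-moves:
  k=0: S(0,0) = 46.0500
  k=1: S(1,0) = 74.5493; S(1,1) = 28.4456
  k=2: S(2,0) = 120.6862; S(2,1) = 46.0500; S(2,2) = 17.5712
  k=3: S(3,0) = 195.3762; S(3,1) = 74.5493; S(3,2) = 28.4456; S(3,3) = 10.8539
Terminal payoffs V(N, i) = max(K - S_T, 0):
  V(3,0) = 0.000000; V(3,1) = 0.000000; V(3,2) = 14.624363; V(3,3) = 32.216053
Backward induction: V(k, i) = exp(-r*dt) * [p * V(k+1, i) + (1-p) * V(k+1, i+1)].
  V(2,0) = exp(-r*dt) * [p*0.000000 + (1-p)*0.000000] = 0.000000
  V(2,1) = exp(-r*dt) * [p*0.000000 + (1-p)*14.624363] = 8.295412
  V(2,2) = exp(-r*dt) * [p*14.624363 + (1-p)*32.216053] = 24.142368
  V(1,0) = exp(-r*dt) * [p*0.000000 + (1-p)*8.295412] = 4.705426
  V(1,1) = exp(-r*dt) * [p*8.295412 + (1-p)*24.142368] = 17.023068
  V(0,0) = exp(-r*dt) * [p*4.705426 + (1-p)*17.023068] = 11.544201

Answer: Price = V(0,0) = 11.5442


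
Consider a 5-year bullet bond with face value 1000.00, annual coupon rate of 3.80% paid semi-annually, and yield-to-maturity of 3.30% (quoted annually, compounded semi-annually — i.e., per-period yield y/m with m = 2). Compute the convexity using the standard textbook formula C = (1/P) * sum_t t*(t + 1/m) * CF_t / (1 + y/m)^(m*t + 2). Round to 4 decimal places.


Answer: Convexity = 23.8343

Derivation:
Coupon per period c = face * coupon_rate / m = 19.000000
Periods per year m = 2; per-period yield y/m = 0.016500
Number of cashflows N = 10
Cashflows (t years, CF_t, discount factor 1/(1+y/m)^(m*t), PV):
  t = 0.5000: CF_t = 19.000000, DF = 0.983768, PV = 18.691589
  t = 1.0000: CF_t = 19.000000, DF = 0.967799, PV = 18.388184
  t = 1.5000: CF_t = 19.000000, DF = 0.952090, PV = 18.089704
  t = 2.0000: CF_t = 19.000000, DF = 0.936635, PV = 17.796069
  t = 2.5000: CF_t = 19.000000, DF = 0.921432, PV = 17.507200
  t = 3.0000: CF_t = 19.000000, DF = 0.906475, PV = 17.223020
  t = 3.5000: CF_t = 19.000000, DF = 0.891761, PV = 16.943453
  t = 4.0000: CF_t = 19.000000, DF = 0.877285, PV = 16.668424
  t = 4.5000: CF_t = 19.000000, DF = 0.863045, PV = 16.397859
  t = 5.0000: CF_t = 1019.000000, DF = 0.849036, PV = 865.167814
Price P = sum_t PV_t = 1022.873314
Convexity numerator sum_t t*(t + 1/m) * CF_t / (1+y/m)^(m*t + 2):
  t = 0.5000: term = 9.044852
  t = 1.0000: term = 26.694103
  t = 1.5000: term = 52.521599
  t = 2.0000: term = 86.115099
  t = 2.5000: term = 127.075897
  t = 3.0000: term = 175.018451
  t = 3.5000: term = 229.570029
  t = 4.0000: term = 290.370356
  t = 4.5000: term = 357.071268
  t = 5.0000: term = 23025.988432
Convexity = (1/P) * sum = 24379.470087 / 1022.873314 = 23.834301


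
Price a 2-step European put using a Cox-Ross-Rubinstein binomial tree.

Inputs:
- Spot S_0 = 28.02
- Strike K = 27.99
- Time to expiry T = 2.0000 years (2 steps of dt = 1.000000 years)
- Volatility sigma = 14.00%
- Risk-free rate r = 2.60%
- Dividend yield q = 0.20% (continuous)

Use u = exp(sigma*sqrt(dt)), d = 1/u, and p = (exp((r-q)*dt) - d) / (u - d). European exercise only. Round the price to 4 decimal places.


dt = T/N = 1.000000
u = exp(sigma*sqrt(dt)) = 1.150274; d = 1/u = 0.869358
p = (exp((r-q)*dt) - d) / (u - d) = 0.551525
Discount per step: exp(-r*dt) = 0.974335
Stock lattice S(k, i) with i counting down-moves:
  k=0: S(0,0) = 28.0200
  k=1: S(1,0) = 32.2307; S(1,1) = 24.3594
  k=2: S(2,0) = 37.0741; S(2,1) = 28.0200; S(2,2) = 21.1771
Terminal payoffs V(N, i) = max(K - S_T, 0):
  V(2,0) = 0.000000; V(2,1) = 0.000000; V(2,2) = 6.812940
Backward induction: V(k, i) = exp(-r*dt) * [p * V(k+1, i) + (1-p) * V(k+1, i+1)].
  V(1,0) = exp(-r*dt) * [p*0.000000 + (1-p)*0.000000] = 0.000000
  V(1,1) = exp(-r*dt) * [p*0.000000 + (1-p)*6.812940] = 2.977013
  V(0,0) = exp(-r*dt) * [p*0.000000 + (1-p)*2.977013] = 1.300849

Answer: Price = V(0,0) = 1.3008
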